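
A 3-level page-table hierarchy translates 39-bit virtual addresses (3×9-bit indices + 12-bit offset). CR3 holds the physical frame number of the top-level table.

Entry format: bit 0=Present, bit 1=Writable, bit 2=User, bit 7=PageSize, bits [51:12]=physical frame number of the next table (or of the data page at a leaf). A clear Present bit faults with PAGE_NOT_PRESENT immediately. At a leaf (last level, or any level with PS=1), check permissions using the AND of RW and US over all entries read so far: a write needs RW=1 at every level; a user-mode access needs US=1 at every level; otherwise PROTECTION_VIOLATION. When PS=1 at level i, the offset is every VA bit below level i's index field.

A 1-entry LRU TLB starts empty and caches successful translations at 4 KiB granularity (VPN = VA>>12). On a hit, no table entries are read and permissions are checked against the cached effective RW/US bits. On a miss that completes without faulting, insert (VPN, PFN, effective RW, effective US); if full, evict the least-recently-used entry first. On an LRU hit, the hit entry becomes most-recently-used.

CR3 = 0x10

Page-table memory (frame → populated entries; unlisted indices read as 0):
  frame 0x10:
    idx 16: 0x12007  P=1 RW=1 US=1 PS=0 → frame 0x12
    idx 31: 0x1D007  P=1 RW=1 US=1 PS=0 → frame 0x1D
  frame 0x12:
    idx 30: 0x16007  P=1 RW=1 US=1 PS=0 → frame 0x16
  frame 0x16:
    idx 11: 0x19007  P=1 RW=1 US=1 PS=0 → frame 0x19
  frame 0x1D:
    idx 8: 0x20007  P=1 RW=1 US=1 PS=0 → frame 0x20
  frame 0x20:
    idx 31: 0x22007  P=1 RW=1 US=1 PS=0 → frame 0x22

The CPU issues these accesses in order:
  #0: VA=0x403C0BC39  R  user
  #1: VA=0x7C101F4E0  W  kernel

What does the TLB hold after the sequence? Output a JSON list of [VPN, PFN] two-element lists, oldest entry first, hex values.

Per-access translation:
#0 VA=0x403C0BC39 (r,user):
  L0: frame=0x10 idx=16 entry=0x12007 [P=1 RW=1 US=1 PS=0]
  L1: frame=0x12 idx=30 entry=0x16007 [P=1 RW=1 US=1 PS=0]
  L2: frame=0x16 idx=11 entry=0x19007 [P=1 RW=1 US=1 PS=0]
  ⇒ phys 0x19C39  [3 reads]
#1 VA=0x7C101F4E0 (w,kernel):
  L0: frame=0x10 idx=31 entry=0x1D007 [P=1 RW=1 US=1 PS=0]
  L1: frame=0x1D idx=8 entry=0x20007 [P=1 RW=1 US=1 PS=0]
  L2: frame=0x20 idx=31 entry=0x22007 [P=1 RW=1 US=1 PS=0]
  ⇒ phys 0x224E0  [3 reads]

TLB: [["0x7C101F", "0x22"]]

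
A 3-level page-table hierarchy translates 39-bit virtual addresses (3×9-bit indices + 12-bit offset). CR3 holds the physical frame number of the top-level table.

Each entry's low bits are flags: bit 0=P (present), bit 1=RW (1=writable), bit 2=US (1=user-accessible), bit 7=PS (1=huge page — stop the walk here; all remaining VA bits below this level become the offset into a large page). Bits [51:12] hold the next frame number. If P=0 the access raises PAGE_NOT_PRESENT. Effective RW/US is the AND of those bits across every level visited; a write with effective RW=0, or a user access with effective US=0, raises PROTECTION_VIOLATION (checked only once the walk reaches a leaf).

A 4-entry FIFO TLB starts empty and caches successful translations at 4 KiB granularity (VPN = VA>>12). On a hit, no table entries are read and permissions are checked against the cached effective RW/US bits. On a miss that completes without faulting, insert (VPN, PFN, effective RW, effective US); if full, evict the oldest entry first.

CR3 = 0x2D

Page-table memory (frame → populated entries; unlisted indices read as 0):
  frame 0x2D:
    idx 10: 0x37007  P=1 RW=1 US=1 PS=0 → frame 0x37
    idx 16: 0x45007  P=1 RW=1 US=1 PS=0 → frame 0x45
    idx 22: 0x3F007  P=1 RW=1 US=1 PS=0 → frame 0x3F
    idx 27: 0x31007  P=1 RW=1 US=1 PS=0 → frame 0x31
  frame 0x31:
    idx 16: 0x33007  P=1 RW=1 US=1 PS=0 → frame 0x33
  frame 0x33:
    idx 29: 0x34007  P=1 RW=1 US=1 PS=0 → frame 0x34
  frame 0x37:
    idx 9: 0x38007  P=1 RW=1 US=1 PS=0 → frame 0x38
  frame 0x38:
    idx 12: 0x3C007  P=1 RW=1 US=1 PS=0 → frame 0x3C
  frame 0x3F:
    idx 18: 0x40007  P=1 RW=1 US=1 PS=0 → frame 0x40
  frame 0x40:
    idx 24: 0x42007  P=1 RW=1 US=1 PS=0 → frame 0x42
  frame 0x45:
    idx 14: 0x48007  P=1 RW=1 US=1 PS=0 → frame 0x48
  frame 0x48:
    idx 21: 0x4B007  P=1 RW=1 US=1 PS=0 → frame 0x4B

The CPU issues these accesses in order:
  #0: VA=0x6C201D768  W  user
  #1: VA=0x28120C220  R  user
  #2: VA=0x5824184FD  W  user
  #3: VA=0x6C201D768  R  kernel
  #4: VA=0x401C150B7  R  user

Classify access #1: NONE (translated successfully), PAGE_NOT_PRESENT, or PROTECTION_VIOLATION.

Per-access translation:
#0 VA=0x6C201D768 (w,user):
  L0 @0x2D[27] → 0x31007  P=1,RW=1,US=1,PS=0
  L1 @0x31[16] → 0x33007  P=1,RW=1,US=1,PS=0
  L2 @0x33[29] → 0x34007  P=1,RW=1,US=1,PS=0
  ⇒ phys 0x34768  [3 reads]
#1 VA=0x28120C220 (r,user):
  L0 @0x2D[10] → 0x37007  P=1,RW=1,US=1,PS=0
  L1 @0x37[9] → 0x38007  P=1,RW=1,US=1,PS=0
  L2 @0x38[12] → 0x3C007  P=1,RW=1,US=1,PS=0
  ⇒ phys 0x3C220  [3 reads]
#2 VA=0x5824184FD (w,user):
  L0 @0x2D[22] → 0x3F007  P=1,RW=1,US=1,PS=0
  L1 @0x3F[18] → 0x40007  P=1,RW=1,US=1,PS=0
  L2 @0x40[24] → 0x42007  P=1,RW=1,US=1,PS=0
  ⇒ phys 0x424FD  [3 reads]
#3 VA=0x6C201D768 (r,kernel):
  TLB hit vpn=0x6C201D → PA=0x34768
#4 VA=0x401C150B7 (r,user):
  L0 @0x2D[16] → 0x45007  P=1,RW=1,US=1,PS=0
  L1 @0x45[14] → 0x48007  P=1,RW=1,US=1,PS=0
  L2 @0x48[21] → 0x4B007  P=1,RW=1,US=1,PS=0
  ⇒ phys 0x4B0B7  [3 reads]

Access #1 fault: NONE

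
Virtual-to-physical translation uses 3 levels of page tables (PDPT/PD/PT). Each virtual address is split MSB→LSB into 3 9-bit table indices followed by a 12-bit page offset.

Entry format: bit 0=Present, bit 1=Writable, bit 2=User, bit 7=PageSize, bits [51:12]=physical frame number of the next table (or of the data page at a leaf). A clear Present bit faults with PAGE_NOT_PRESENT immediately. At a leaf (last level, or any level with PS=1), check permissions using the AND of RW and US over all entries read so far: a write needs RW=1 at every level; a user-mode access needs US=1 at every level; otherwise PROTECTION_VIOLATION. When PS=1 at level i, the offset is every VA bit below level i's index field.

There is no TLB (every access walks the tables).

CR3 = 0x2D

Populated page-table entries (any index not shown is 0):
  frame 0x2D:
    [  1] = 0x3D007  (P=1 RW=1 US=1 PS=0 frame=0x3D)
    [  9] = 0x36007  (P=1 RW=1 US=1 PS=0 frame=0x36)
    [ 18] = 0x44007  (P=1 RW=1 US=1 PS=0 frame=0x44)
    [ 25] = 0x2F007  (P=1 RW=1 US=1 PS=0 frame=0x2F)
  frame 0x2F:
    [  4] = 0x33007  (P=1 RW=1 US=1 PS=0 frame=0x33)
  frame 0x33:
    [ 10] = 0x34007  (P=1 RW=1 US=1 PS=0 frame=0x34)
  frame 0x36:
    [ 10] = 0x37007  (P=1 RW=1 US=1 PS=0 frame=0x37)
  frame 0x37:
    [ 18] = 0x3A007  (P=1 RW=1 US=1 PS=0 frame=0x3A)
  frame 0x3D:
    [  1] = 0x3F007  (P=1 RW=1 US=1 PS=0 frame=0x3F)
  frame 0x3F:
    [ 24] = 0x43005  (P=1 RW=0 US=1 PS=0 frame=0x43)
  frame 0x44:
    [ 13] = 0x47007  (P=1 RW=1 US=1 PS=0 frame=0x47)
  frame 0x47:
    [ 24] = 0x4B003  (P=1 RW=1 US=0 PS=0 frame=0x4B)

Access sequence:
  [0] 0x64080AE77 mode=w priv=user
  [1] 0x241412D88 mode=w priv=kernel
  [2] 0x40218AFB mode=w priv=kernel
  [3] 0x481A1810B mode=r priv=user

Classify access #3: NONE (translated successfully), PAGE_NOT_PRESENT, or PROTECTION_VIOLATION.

Trace:
#0 VA=0x64080AE77 (w,user):
  lvl0: tbl 0x2D, slot 25 ⇒ 0x2F007 (P1/RW1/US1/PS0)
  lvl1: tbl 0x2F, slot 4 ⇒ 0x33007 (P1/RW1/US1/PS0)
  lvl2: tbl 0x33, slot 10 ⇒ 0x34007 (P1/RW1/US1/PS0)
  ⇒ phys 0x34E77  [3 reads]
#1 VA=0x241412D88 (w,kernel):
  lvl0: tbl 0x2D, slot 9 ⇒ 0x36007 (P1/RW1/US1/PS0)
  lvl1: tbl 0x36, slot 10 ⇒ 0x37007 (P1/RW1/US1/PS0)
  lvl2: tbl 0x37, slot 18 ⇒ 0x3A007 (P1/RW1/US1/PS0)
  ⇒ phys 0x3AD88  [3 reads]
#2 VA=0x40218AFB (w,kernel):
  lvl0: tbl 0x2D, slot 1 ⇒ 0x3D007 (P1/RW1/US1/PS0)
  lvl1: tbl 0x3D, slot 1 ⇒ 0x3F007 (P1/RW1/US1/PS0)
  lvl2: tbl 0x3F, slot 24 ⇒ 0x43005 (P1/RW0/US1/PS0)
  ✗ PROTECTION_VIOLATION  [3 reads]
#3 VA=0x481A1810B (r,user):
  lvl0: tbl 0x2D, slot 18 ⇒ 0x44007 (P1/RW1/US1/PS0)
  lvl1: tbl 0x44, slot 13 ⇒ 0x47007 (P1/RW1/US1/PS0)
  lvl2: tbl 0x47, slot 24 ⇒ 0x4B003 (P1/RW1/US0/PS0)
  ✗ PROTECTION_VIOLATION  [3 reads]

Access #3 fault: PROTECTION_VIOLATION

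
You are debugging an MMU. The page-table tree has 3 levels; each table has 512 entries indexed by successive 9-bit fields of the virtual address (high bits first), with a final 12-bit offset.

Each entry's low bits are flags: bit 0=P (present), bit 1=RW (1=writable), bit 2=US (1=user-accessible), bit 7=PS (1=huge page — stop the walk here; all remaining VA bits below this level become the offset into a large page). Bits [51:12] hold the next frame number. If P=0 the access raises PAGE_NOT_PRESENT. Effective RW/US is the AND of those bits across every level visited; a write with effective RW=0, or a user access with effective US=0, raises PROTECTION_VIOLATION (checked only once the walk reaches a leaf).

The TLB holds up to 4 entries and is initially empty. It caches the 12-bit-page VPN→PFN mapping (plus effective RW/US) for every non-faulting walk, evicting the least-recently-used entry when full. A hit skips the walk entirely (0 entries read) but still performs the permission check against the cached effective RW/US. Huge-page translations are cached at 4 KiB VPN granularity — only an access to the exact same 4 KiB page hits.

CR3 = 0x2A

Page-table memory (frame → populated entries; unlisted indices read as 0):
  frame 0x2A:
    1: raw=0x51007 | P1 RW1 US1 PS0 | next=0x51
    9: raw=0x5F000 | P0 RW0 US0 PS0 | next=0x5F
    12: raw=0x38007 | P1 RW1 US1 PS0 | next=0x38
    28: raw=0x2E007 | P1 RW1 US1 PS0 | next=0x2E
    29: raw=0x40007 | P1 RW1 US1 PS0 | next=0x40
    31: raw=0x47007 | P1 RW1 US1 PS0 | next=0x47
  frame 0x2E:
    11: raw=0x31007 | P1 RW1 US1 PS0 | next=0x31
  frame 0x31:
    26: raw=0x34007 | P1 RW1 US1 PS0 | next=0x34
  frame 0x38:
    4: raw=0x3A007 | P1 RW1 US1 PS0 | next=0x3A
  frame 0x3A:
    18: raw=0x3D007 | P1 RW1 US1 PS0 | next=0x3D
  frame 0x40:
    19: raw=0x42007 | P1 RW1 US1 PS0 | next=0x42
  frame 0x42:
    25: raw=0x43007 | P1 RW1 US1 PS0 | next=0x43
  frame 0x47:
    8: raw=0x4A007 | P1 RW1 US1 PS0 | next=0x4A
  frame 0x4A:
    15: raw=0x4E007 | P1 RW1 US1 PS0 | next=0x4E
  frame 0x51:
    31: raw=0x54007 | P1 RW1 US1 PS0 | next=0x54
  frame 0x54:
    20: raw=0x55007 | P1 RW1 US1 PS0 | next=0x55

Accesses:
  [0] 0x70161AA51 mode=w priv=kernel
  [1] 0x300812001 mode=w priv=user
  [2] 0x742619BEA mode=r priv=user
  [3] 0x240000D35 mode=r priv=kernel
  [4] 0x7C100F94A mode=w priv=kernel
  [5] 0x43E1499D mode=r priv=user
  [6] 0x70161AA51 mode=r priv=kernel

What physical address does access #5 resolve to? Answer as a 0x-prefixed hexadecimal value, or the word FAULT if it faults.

Per-access translation:
#0 VA=0x70161AA51 (w,kernel):
  L0 @0x2A[28] → 0x2E007  P=1,RW=1,US=1,PS=0
  L1 @0x2E[11] → 0x31007  P=1,RW=1,US=1,PS=0
  L2 @0x31[26] → 0x34007  P=1,RW=1,US=1,PS=0
  ⇒ phys 0x34A51  [3 reads]
#1 VA=0x300812001 (w,user):
  L0 @0x2A[12] → 0x38007  P=1,RW=1,US=1,PS=0
  L1 @0x38[4] → 0x3A007  P=1,RW=1,US=1,PS=0
  L2 @0x3A[18] → 0x3D007  P=1,RW=1,US=1,PS=0
  ⇒ phys 0x3D001  [3 reads]
#2 VA=0x742619BEA (r,user):
  L0 @0x2A[29] → 0x40007  P=1,RW=1,US=1,PS=0
  L1 @0x40[19] → 0x42007  P=1,RW=1,US=1,PS=0
  L2 @0x42[25] → 0x43007  P=1,RW=1,US=1,PS=0
  ⇒ phys 0x43BEA  [3 reads]
#3 VA=0x240000D35 (r,kernel):
  L0 @0x2A[9] → 0x5F000  P=0,RW=0,US=0,PS=0
  ⇒ fault: PAGE_NOT_PRESENT  — 1 lookups
#4 VA=0x7C100F94A (w,kernel):
  L0 @0x2A[31] → 0x47007  P=1,RW=1,US=1,PS=0
  L1 @0x47[8] → 0x4A007  P=1,RW=1,US=1,PS=0
  L2 @0x4A[15] → 0x4E007  P=1,RW=1,US=1,PS=0
  ⇒ phys 0x4E94A  [3 reads]
#5 VA=0x43E1499D (r,user):
  L0 @0x2A[1] → 0x51007  P=1,RW=1,US=1,PS=0
  L1 @0x51[31] → 0x54007  P=1,RW=1,US=1,PS=0
  L2 @0x54[20] → 0x55007  P=1,RW=1,US=1,PS=0
  ⇒ phys 0x5599D  [3 reads]
#6 VA=0x70161AA51 (r,kernel):
  L0 @0x2A[28] → 0x2E007  P=1,RW=1,US=1,PS=0
  L1 @0x2E[11] → 0x31007  P=1,RW=1,US=1,PS=0
  L2 @0x31[26] → 0x34007  P=1,RW=1,US=1,PS=0
  ⇒ phys 0x34A51  [3 reads]

Access #5 PA: 0x5599D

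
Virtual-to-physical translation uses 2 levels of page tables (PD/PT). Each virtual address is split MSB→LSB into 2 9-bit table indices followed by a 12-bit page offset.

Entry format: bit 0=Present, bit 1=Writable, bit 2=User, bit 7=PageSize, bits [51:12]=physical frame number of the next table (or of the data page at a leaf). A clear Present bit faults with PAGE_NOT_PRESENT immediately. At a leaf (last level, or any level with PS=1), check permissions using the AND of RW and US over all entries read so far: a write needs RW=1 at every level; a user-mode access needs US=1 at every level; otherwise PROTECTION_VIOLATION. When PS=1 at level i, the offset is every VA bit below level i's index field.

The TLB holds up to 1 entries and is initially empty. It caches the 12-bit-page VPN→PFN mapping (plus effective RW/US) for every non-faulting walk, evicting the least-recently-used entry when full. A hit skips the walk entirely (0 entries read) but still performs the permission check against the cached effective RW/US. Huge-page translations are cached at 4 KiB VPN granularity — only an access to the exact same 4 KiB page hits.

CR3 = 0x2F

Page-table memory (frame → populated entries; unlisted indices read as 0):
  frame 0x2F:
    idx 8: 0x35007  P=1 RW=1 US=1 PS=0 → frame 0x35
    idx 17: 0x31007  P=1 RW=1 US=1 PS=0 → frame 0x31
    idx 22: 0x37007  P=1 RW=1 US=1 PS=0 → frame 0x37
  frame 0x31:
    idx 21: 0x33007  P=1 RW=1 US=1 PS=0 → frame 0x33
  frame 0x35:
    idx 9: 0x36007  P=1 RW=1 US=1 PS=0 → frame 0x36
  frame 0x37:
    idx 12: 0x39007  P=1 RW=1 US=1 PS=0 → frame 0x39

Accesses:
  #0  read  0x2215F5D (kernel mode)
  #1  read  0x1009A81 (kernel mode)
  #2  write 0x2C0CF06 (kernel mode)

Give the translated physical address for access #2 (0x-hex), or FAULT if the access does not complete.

Trace:
#0 VA=0x2215F5D (r,kernel):
  [0] read 0x2F idx=17: raw=0x31007 flags P=1 W=1 U=1 S=0
  [1] read 0x31 idx=21: raw=0x33007 flags P=1 W=1 U=1 S=0
  ✓ 0x33F5D  — 2 lookups
#1 VA=0x1009A81 (r,kernel):
  [0] read 0x2F idx=8: raw=0x35007 flags P=1 W=1 U=1 S=0
  [1] read 0x35 idx=9: raw=0x36007 flags P=1 W=1 U=1 S=0
  ✓ 0x36A81  — 2 lookups
#2 VA=0x2C0CF06 (w,kernel):
  [0] read 0x2F idx=22: raw=0x37007 flags P=1 W=1 U=1 S=0
  [1] read 0x37 idx=12: raw=0x39007 flags P=1 W=1 U=1 S=0
  ✓ 0x39F06  — 2 lookups

Access #2 PA: 0x39F06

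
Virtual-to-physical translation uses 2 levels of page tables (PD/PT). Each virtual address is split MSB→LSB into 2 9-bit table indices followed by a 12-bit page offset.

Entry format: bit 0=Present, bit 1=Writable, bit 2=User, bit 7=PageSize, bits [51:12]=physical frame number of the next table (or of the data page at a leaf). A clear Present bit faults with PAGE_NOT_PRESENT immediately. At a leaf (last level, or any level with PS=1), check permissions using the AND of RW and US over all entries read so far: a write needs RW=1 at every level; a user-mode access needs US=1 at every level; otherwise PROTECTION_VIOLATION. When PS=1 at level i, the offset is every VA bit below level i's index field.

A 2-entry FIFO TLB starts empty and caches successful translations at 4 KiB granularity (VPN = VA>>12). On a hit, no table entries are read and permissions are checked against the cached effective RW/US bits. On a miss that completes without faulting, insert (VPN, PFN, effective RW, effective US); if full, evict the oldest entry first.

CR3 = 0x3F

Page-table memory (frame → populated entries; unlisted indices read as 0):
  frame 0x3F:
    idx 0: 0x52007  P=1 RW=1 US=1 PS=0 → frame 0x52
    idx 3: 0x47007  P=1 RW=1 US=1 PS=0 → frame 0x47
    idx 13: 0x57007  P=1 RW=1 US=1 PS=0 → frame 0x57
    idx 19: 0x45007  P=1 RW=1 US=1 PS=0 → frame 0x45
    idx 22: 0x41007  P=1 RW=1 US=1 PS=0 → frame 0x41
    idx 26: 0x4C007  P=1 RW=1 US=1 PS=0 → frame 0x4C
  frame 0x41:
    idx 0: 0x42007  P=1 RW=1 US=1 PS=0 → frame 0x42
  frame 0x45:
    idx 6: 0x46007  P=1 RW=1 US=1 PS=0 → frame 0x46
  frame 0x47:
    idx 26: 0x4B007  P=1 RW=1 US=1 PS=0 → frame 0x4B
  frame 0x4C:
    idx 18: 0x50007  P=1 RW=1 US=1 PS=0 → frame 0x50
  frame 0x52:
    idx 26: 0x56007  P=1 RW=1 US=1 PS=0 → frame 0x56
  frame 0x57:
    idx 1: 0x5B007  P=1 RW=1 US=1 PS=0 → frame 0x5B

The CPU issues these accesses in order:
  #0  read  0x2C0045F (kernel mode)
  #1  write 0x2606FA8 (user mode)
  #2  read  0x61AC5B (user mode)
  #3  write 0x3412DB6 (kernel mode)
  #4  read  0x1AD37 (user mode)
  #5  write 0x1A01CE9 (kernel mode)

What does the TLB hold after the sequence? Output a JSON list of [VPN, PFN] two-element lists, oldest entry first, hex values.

Trace:
#0 VA=0x2C0045F (r,kernel):
  L0: frame=0x3F idx=22 entry=0x41007 [P=1 RW=1 US=1 PS=0]
  L1: frame=0x41 idx=0 entry=0x42007 [P=1 RW=1 US=1 PS=0]
  ✓ 0x4245F  — 2 lookups
#1 VA=0x2606FA8 (w,user):
  L0: frame=0x3F idx=19 entry=0x45007 [P=1 RW=1 US=1 PS=0]
  L1: frame=0x45 idx=6 entry=0x46007 [P=1 RW=1 US=1 PS=0]
  ✓ 0x46FA8  — 2 lookups
#2 VA=0x61AC5B (r,user):
  L0: frame=0x3F idx=3 entry=0x47007 [P=1 RW=1 US=1 PS=0]
  L1: frame=0x47 idx=26 entry=0x4B007 [P=1 RW=1 US=1 PS=0]
  ✓ 0x4BC5B  — 2 lookups
#3 VA=0x3412DB6 (w,kernel):
  L0: frame=0x3F idx=26 entry=0x4C007 [P=1 RW=1 US=1 PS=0]
  L1: frame=0x4C idx=18 entry=0x50007 [P=1 RW=1 US=1 PS=0]
  ✓ 0x50DB6  — 2 lookups
#4 VA=0x1AD37 (r,user):
  L0: frame=0x3F idx=0 entry=0x52007 [P=1 RW=1 US=1 PS=0]
  L1: frame=0x52 idx=26 entry=0x56007 [P=1 RW=1 US=1 PS=0]
  ✓ 0x56D37  — 2 lookups
#5 VA=0x1A01CE9 (w,kernel):
  L0: frame=0x3F idx=13 entry=0x57007 [P=1 RW=1 US=1 PS=0]
  L1: frame=0x57 idx=1 entry=0x5B007 [P=1 RW=1 US=1 PS=0]
  ✓ 0x5BCE9  — 2 lookups

TLB: [["0x1A", "0x56"], ["0x1A01", "0x5B"]]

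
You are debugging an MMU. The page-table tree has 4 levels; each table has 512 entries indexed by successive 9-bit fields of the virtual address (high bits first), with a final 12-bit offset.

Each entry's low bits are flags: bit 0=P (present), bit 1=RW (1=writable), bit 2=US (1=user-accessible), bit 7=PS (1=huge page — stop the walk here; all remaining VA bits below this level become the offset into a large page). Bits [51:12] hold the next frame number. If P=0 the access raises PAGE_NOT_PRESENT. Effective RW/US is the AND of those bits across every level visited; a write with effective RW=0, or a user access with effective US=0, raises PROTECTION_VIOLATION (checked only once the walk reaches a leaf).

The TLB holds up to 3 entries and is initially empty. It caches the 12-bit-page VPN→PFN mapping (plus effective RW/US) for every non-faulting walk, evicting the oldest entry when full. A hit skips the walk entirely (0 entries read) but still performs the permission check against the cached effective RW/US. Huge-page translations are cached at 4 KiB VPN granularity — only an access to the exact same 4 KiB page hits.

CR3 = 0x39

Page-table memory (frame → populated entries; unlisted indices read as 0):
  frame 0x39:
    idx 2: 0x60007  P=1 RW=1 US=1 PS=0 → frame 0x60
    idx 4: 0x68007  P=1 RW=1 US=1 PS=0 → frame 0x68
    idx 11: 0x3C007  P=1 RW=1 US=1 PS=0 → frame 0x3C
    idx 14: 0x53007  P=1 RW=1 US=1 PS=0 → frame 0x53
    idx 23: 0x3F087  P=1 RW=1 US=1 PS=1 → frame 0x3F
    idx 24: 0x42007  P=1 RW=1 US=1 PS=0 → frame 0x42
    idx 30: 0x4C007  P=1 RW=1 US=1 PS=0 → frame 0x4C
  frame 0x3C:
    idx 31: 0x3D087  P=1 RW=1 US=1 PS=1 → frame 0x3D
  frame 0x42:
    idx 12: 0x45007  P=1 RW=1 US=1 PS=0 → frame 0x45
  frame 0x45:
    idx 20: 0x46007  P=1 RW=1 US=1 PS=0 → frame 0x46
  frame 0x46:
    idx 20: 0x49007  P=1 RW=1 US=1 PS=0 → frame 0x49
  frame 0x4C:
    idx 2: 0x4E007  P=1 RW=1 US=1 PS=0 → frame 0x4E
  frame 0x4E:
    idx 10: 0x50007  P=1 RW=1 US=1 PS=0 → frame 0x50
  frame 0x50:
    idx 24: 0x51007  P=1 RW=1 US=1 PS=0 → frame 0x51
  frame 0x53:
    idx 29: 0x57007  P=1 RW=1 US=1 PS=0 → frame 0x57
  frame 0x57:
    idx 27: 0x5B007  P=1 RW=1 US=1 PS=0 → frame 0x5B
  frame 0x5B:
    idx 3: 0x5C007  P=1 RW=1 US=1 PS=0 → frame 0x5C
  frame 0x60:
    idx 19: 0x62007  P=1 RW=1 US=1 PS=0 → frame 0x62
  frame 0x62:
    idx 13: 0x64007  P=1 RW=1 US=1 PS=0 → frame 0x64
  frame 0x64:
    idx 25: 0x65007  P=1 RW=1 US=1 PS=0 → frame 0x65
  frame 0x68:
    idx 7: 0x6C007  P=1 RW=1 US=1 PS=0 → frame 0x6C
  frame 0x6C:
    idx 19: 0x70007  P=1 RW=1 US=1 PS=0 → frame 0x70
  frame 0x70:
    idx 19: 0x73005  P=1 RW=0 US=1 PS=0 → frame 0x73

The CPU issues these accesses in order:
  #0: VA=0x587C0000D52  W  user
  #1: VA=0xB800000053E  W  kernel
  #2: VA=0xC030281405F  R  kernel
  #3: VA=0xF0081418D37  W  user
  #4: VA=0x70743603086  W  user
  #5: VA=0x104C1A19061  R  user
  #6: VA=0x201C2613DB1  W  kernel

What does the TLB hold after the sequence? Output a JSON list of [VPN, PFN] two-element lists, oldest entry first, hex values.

Per-access translation:
#0 VA=0x587C0000D52 (w,user):
  [0] read 0x39 idx=11: raw=0x3C007 flags P=1 W=1 U=1 S=0
  [1] read 0x3C idx=31: raw=0x3D087 flags P=1 W=1 U=1 S=1
  ✓ 0x3DD52 (huge @L1)  — 2 lookups
#1 VA=0xB800000053E (w,kernel):
  [0] read 0x39 idx=23: raw=0x3F087 flags P=1 W=1 U=1 S=1
  ✓ 0x3F53E (huge @L0)  — 1 lookups
#2 VA=0xC030281405F (r,kernel):
  [0] read 0x39 idx=24: raw=0x42007 flags P=1 W=1 U=1 S=0
  [1] read 0x42 idx=12: raw=0x45007 flags P=1 W=1 U=1 S=0
  [2] read 0x45 idx=20: raw=0x46007 flags P=1 W=1 U=1 S=0
  [3] read 0x46 idx=20: raw=0x49007 flags P=1 W=1 U=1 S=0
  ✓ 0x4905F  — 4 lookups
#3 VA=0xF0081418D37 (w,user):
  [0] read 0x39 idx=30: raw=0x4C007 flags P=1 W=1 U=1 S=0
  [1] read 0x4C idx=2: raw=0x4E007 flags P=1 W=1 U=1 S=0
  [2] read 0x4E idx=10: raw=0x50007 flags P=1 W=1 U=1 S=0
  [3] read 0x50 idx=24: raw=0x51007 flags P=1 W=1 U=1 S=0
  ✓ 0x51D37  — 4 lookups
#4 VA=0x70743603086 (w,user):
  [0] read 0x39 idx=14: raw=0x53007 flags P=1 W=1 U=1 S=0
  [1] read 0x53 idx=29: raw=0x57007 flags P=1 W=1 U=1 S=0
  [2] read 0x57 idx=27: raw=0x5B007 flags P=1 W=1 U=1 S=0
  [3] read 0x5B idx=3: raw=0x5C007 flags P=1 W=1 U=1 S=0
  ✓ 0x5C086  — 4 lookups
#5 VA=0x104C1A19061 (r,user):
  [0] read 0x39 idx=2: raw=0x60007 flags P=1 W=1 U=1 S=0
  [1] read 0x60 idx=19: raw=0x62007 flags P=1 W=1 U=1 S=0
  [2] read 0x62 idx=13: raw=0x64007 flags P=1 W=1 U=1 S=0
  [3] read 0x64 idx=25: raw=0x65007 flags P=1 W=1 U=1 S=0
  ✓ 0x65061  — 4 lookups
#6 VA=0x201C2613DB1 (w,kernel):
  [0] read 0x39 idx=4: raw=0x68007 flags P=1 W=1 U=1 S=0
  [1] read 0x68 idx=7: raw=0x6C007 flags P=1 W=1 U=1 S=0
  [2] read 0x6C idx=19: raw=0x70007 flags P=1 W=1 U=1 S=0
  [3] read 0x70 idx=19: raw=0x73005 flags P=1 W=0 U=1 S=0
  ⇒ fault: PROTECTION_VIOLATION  — 4 lookups

TLB: [["0xF0081418", "0x51"], ["0x70743603", "0x5C"], ["0x104C1A19", "0x65"]]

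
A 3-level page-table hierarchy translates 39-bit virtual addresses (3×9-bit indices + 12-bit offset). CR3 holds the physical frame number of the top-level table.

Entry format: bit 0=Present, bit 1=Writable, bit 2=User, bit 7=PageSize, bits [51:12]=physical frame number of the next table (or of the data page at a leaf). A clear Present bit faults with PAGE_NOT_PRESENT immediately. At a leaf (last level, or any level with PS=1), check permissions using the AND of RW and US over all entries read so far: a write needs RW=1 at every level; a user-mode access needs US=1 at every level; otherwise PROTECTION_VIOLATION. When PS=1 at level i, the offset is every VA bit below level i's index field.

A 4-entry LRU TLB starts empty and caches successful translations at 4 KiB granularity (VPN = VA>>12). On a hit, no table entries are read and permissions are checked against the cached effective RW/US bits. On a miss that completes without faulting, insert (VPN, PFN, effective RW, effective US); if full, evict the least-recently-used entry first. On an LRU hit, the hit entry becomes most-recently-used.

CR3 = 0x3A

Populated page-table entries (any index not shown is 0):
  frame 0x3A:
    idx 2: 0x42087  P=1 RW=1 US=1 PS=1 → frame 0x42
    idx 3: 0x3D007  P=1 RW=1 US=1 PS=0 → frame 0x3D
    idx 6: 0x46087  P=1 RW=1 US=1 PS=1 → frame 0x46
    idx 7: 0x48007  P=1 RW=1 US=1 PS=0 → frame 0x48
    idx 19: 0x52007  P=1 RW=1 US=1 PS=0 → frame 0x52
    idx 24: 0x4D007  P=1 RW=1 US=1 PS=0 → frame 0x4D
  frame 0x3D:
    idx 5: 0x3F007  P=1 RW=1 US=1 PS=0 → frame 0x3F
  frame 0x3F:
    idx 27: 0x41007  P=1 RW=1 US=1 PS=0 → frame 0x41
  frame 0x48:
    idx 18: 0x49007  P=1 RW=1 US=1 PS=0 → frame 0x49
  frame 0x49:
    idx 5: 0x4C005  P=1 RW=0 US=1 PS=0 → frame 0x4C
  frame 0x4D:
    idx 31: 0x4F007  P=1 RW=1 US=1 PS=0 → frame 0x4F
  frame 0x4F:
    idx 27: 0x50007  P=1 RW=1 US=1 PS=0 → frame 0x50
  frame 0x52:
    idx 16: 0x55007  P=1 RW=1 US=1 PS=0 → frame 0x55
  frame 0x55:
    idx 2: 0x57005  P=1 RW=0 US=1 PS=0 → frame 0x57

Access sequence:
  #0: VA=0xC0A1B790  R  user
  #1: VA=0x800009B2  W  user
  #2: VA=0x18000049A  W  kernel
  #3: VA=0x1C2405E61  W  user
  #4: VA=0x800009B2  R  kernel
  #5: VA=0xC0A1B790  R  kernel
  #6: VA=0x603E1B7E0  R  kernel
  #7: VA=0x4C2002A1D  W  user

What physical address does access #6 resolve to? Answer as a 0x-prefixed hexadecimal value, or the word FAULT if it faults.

Trace:
#0 VA=0xC0A1B790 (r,user):
  [0] read 0x3A idx=3: raw=0x3D007 flags P=1 W=1 U=1 S=0
  [1] read 0x3D idx=5: raw=0x3F007 flags P=1 W=1 U=1 S=0
  [2] read 0x3F idx=27: raw=0x41007 flags P=1 W=1 U=1 S=0
  ⇒ phys 0x41790  [3 reads]
#1 VA=0x800009B2 (w,user):
  [0] read 0x3A idx=2: raw=0x42087 flags P=1 W=1 U=1 S=1
  ⇒ phys 0x429B2 (huge @L0)  [1 reads]
#2 VA=0x18000049A (w,kernel):
  [0] read 0x3A idx=6: raw=0x46087 flags P=1 W=1 U=1 S=1
  ⇒ phys 0x4649A (huge @L0)  [1 reads]
#3 VA=0x1C2405E61 (w,user):
  [0] read 0x3A idx=7: raw=0x48007 flags P=1 W=1 U=1 S=0
  [1] read 0x48 idx=18: raw=0x49007 flags P=1 W=1 U=1 S=0
  [2] read 0x49 idx=5: raw=0x4C005 flags P=1 W=0 U=1 S=0
  → PROTECTION_VIOLATION  (3 entries read)
#4 VA=0x800009B2 (r,kernel):
  TLB hit vpn=0x80000 → PA=0x429B2
#5 VA=0xC0A1B790 (r,kernel):
  TLB hit vpn=0xC0A1B → PA=0x41790
#6 VA=0x603E1B7E0 (r,kernel):
  [0] read 0x3A idx=24: raw=0x4D007 flags P=1 W=1 U=1 S=0
  [1] read 0x4D idx=31: raw=0x4F007 flags P=1 W=1 U=1 S=0
  [2] read 0x4F idx=27: raw=0x50007 flags P=1 W=1 U=1 S=0
  ⇒ phys 0x507E0  [3 reads]
#7 VA=0x4C2002A1D (w,user):
  [0] read 0x3A idx=19: raw=0x52007 flags P=1 W=1 U=1 S=0
  [1] read 0x52 idx=16: raw=0x55007 flags P=1 W=1 U=1 S=0
  [2] read 0x55 idx=2: raw=0x57005 flags P=1 W=0 U=1 S=0
  → PROTECTION_VIOLATION  (3 entries read)

Access #6 PA: 0x507E0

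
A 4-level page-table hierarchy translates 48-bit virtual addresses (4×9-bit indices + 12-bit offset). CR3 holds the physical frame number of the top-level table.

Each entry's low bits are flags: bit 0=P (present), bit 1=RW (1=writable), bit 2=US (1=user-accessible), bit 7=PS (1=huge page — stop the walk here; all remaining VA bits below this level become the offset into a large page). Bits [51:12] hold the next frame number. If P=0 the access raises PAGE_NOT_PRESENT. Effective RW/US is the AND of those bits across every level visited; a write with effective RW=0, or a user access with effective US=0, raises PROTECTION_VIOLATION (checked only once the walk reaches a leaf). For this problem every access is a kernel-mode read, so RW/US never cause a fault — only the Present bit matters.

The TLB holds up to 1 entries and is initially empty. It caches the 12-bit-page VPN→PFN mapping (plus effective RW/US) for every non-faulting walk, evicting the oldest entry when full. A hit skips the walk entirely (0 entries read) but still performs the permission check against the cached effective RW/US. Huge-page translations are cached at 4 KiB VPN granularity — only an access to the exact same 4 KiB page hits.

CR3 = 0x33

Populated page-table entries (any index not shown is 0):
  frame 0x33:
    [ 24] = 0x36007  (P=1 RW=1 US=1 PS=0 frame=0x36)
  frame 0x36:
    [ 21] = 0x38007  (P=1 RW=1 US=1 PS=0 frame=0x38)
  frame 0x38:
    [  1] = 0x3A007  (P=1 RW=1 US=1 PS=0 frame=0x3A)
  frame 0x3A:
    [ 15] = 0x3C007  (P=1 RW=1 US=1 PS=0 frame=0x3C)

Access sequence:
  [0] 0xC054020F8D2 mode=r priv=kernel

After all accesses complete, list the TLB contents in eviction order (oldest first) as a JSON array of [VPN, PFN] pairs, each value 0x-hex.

Per-access translation:
#0 VA=0xC054020F8D2 (r,kernel):
  lvl0: tbl 0x33, slot 24 ⇒ 0x36007 (P1/RW1/US1/PS0)
  lvl1: tbl 0x36, slot 21 ⇒ 0x38007 (P1/RW1/US1/PS0)
  lvl2: tbl 0x38, slot 1 ⇒ 0x3A007 (P1/RW1/US1/PS0)
  lvl3: tbl 0x3A, slot 15 ⇒ 0x3C007 (P1/RW1/US1/PS0)
  ✓ 0x3C8D2  — 4 lookups

TLB: [["0xC054020F", "0x3C"]]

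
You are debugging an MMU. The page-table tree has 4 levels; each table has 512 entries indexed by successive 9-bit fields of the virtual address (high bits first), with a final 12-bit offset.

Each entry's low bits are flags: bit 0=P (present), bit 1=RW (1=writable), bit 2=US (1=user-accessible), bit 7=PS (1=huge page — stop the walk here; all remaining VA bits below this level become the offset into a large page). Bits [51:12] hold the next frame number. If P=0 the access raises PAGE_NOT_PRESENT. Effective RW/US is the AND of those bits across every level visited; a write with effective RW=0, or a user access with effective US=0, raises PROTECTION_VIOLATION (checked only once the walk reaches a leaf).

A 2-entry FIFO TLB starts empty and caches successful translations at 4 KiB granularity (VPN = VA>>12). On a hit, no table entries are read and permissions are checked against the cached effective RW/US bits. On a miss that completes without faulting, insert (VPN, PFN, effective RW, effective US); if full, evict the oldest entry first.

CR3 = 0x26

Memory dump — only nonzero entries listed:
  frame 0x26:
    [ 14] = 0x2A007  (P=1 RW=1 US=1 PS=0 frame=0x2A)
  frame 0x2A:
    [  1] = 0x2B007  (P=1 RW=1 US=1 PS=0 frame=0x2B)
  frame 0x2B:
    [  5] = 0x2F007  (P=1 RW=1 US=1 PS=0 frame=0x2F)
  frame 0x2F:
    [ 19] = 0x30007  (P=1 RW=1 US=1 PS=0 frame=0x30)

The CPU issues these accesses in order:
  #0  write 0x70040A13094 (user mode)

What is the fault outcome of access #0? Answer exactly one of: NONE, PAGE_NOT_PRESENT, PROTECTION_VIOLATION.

Trace:
#0 VA=0x70040A13094 (w,user):
  L0: frame=0x26 idx=14 entry=0x2A007 [P=1 RW=1 US=1 PS=0]
  L1: frame=0x2A idx=1 entry=0x2B007 [P=1 RW=1 US=1 PS=0]
  L2: frame=0x2B idx=5 entry=0x2F007 [P=1 RW=1 US=1 PS=0]
  L3: frame=0x2F idx=19 entry=0x30007 [P=1 RW=1 US=1 PS=0]
  ✓ 0x30094  — 4 lookups

Access #0 fault: NONE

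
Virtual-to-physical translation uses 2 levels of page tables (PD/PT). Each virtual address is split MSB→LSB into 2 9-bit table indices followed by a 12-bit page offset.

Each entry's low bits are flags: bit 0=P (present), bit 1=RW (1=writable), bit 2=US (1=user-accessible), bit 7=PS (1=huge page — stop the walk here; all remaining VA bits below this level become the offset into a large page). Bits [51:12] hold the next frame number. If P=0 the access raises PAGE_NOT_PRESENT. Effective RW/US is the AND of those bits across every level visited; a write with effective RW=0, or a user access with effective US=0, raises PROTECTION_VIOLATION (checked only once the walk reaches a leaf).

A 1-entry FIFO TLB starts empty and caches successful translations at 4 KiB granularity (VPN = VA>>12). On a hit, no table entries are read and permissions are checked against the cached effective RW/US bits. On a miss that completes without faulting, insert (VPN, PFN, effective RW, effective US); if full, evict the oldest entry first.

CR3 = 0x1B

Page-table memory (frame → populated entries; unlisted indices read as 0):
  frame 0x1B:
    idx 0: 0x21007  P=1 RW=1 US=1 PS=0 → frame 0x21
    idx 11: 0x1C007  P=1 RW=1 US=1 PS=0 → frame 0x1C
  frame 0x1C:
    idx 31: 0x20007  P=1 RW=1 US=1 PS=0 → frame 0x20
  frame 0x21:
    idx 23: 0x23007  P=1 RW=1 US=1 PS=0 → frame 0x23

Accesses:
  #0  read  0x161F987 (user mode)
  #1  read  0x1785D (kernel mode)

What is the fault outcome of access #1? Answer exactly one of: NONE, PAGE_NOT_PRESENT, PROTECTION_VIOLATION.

Walk each access:
#0 VA=0x161F987 (r,user):
  L0 @0x1B[11] → 0x1C007  P=1,RW=1,US=1,PS=0
  L1 @0x1C[31] → 0x20007  P=1,RW=1,US=1,PS=0
  → PA=0x20987  (2 entries read)
#1 VA=0x1785D (r,kernel):
  L0 @0x1B[0] → 0x21007  P=1,RW=1,US=1,PS=0
  L1 @0x21[23] → 0x23007  P=1,RW=1,US=1,PS=0
  → PA=0x2385D  (2 entries read)

Access #1 fault: NONE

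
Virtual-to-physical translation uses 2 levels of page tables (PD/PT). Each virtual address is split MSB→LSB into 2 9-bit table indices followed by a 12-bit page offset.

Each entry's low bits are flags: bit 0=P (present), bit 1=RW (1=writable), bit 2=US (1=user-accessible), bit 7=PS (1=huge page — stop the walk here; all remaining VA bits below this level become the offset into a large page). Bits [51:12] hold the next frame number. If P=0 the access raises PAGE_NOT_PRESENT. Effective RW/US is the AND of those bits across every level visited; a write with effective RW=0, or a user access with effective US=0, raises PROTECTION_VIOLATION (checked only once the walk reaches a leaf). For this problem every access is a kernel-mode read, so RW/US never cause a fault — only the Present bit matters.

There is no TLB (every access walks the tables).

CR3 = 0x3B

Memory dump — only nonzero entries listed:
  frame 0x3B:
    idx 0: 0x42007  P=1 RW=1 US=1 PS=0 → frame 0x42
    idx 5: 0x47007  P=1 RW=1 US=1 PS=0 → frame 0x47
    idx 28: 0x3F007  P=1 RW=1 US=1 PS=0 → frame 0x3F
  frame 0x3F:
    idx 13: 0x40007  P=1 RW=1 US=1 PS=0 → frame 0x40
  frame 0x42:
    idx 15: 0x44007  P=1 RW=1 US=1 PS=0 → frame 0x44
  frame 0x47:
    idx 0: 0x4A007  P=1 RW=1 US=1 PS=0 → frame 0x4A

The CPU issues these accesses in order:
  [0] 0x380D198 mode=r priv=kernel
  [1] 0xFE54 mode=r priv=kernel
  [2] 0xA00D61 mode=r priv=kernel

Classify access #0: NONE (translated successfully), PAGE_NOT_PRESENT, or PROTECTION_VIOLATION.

Trace:
#0 VA=0x380D198 (r,kernel):
  lvl0: tbl 0x3B, slot 28 ⇒ 0x3F007 (P1/RW1/US1/PS0)
  lvl1: tbl 0x3F, slot 13 ⇒ 0x40007 (P1/RW1/US1/PS0)
  ⇒ phys 0x40198  [2 reads]
#1 VA=0xFE54 (r,kernel):
  lvl0: tbl 0x3B, slot 0 ⇒ 0x42007 (P1/RW1/US1/PS0)
  lvl1: tbl 0x42, slot 15 ⇒ 0x44007 (P1/RW1/US1/PS0)
  ⇒ phys 0x44E54  [2 reads]
#2 VA=0xA00D61 (r,kernel):
  lvl0: tbl 0x3B, slot 5 ⇒ 0x47007 (P1/RW1/US1/PS0)
  lvl1: tbl 0x47, slot 0 ⇒ 0x4A007 (P1/RW1/US1/PS0)
  ⇒ phys 0x4AD61  [2 reads]

Access #0 fault: NONE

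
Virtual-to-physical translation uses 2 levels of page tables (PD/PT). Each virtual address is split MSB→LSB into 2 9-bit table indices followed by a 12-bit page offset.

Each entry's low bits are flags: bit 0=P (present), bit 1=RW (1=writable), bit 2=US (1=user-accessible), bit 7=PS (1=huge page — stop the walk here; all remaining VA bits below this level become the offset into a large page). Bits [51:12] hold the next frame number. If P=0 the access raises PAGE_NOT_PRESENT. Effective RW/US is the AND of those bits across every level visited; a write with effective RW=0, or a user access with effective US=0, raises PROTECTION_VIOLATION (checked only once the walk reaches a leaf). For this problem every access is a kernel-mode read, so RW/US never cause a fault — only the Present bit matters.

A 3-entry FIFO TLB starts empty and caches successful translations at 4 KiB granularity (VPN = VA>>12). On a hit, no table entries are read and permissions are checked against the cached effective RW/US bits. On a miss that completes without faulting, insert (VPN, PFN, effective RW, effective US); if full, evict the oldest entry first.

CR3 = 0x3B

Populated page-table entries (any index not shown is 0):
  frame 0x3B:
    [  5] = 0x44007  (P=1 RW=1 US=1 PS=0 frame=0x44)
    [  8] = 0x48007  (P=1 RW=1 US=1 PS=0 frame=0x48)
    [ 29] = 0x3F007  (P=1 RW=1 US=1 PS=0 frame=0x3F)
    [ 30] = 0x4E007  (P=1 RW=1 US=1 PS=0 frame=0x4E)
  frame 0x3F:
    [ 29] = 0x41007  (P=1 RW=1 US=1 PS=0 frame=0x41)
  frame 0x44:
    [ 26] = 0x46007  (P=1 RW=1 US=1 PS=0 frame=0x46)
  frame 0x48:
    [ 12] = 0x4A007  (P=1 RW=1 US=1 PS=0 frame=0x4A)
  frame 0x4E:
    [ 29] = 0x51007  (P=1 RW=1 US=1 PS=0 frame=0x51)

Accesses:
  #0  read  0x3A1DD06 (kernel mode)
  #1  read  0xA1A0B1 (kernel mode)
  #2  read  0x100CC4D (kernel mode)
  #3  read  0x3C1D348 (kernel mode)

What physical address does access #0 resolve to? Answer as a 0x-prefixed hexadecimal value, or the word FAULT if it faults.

Per-access translation:
#0 VA=0x3A1DD06 (r,kernel):
  L0 @0x3B[29] → 0x3F007  P=1,RW=1,US=1,PS=0
  L1 @0x3F[29] → 0x41007  P=1,RW=1,US=1,PS=0
  → PA=0x41D06  (2 entries read)
#1 VA=0xA1A0B1 (r,kernel):
  L0 @0x3B[5] → 0x44007  P=1,RW=1,US=1,PS=0
  L1 @0x44[26] → 0x46007  P=1,RW=1,US=1,PS=0
  → PA=0x460B1  (2 entries read)
#2 VA=0x100CC4D (r,kernel):
  L0 @0x3B[8] → 0x48007  P=1,RW=1,US=1,PS=0
  L1 @0x48[12] → 0x4A007  P=1,RW=1,US=1,PS=0
  → PA=0x4AC4D  (2 entries read)
#3 VA=0x3C1D348 (r,kernel):
  L0 @0x3B[30] → 0x4E007  P=1,RW=1,US=1,PS=0
  L1 @0x4E[29] → 0x51007  P=1,RW=1,US=1,PS=0
  → PA=0x51348  (2 entries read)

Access #0 PA: 0x41D06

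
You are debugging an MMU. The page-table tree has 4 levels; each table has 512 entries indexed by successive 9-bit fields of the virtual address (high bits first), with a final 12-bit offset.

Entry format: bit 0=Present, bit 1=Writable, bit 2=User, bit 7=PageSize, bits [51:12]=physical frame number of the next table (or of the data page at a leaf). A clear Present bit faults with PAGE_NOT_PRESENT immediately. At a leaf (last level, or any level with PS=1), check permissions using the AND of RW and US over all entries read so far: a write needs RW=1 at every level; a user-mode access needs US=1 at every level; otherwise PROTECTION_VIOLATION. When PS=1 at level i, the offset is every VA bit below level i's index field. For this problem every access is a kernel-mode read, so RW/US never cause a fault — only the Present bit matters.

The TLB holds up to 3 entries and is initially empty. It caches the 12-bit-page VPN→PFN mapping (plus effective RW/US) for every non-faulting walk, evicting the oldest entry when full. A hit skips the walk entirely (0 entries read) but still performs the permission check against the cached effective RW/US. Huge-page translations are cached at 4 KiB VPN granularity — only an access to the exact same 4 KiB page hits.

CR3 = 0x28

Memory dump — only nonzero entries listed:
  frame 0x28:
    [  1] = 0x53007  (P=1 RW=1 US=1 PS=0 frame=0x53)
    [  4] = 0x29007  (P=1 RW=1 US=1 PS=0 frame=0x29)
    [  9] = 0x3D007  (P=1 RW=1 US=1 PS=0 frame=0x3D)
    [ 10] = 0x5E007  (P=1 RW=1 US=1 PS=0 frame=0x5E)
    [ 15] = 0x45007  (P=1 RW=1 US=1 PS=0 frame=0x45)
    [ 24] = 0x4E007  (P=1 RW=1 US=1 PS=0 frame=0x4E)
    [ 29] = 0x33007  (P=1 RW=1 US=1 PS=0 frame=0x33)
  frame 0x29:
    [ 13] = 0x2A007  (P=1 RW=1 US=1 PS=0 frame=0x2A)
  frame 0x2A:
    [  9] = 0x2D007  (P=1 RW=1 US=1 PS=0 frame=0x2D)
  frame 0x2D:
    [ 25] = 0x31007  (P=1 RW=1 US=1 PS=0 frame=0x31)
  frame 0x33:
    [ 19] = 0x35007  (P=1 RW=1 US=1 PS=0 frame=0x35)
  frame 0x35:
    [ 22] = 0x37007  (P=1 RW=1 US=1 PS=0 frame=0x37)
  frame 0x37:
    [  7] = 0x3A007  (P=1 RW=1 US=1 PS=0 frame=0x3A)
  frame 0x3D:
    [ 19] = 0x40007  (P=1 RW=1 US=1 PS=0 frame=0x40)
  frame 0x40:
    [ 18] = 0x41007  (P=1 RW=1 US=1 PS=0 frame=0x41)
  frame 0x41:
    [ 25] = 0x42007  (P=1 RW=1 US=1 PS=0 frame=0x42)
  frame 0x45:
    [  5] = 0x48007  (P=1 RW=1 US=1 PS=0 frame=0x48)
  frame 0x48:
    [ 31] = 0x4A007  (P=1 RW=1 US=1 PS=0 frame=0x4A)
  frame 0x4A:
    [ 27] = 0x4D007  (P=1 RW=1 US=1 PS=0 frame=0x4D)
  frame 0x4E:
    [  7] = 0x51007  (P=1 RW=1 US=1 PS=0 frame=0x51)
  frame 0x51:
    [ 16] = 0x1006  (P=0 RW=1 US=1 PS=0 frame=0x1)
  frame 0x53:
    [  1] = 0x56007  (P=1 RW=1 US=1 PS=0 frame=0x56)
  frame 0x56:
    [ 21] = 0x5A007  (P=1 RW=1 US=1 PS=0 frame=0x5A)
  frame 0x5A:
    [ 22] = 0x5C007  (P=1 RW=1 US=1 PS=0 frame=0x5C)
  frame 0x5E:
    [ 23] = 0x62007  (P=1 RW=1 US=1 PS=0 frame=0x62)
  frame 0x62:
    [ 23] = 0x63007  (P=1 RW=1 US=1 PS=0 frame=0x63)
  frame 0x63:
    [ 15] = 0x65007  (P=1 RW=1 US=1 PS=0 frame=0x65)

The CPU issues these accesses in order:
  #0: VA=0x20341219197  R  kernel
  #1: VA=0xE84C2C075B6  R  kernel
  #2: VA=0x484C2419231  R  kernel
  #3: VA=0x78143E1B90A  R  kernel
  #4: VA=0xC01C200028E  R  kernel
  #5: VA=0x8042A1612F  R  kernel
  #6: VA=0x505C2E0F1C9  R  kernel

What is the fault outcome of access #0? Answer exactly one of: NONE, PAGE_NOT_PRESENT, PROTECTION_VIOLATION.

Walk each access:
#0 VA=0x20341219197 (r,kernel):
  L0: frame=0x28 idx=4 entry=0x29007 [P=1 RW=1 US=1 PS=0]
  L1: frame=0x29 idx=13 entry=0x2A007 [P=1 RW=1 US=1 PS=0]
  L2: frame=0x2A idx=9 entry=0x2D007 [P=1 RW=1 US=1 PS=0]
  L3: frame=0x2D idx=25 entry=0x31007 [P=1 RW=1 US=1 PS=0]
  → PA=0x31197  (4 entries read)
#1 VA=0xE84C2C075B6 (r,kernel):
  L0: frame=0x28 idx=29 entry=0x33007 [P=1 RW=1 US=1 PS=0]
  L1: frame=0x33 idx=19 entry=0x35007 [P=1 RW=1 US=1 PS=0]
  L2: frame=0x35 idx=22 entry=0x37007 [P=1 RW=1 US=1 PS=0]
  L3: frame=0x37 idx=7 entry=0x3A007 [P=1 RW=1 US=1 PS=0]
  → PA=0x3A5B6  (4 entries read)
#2 VA=0x484C2419231 (r,kernel):
  L0: frame=0x28 idx=9 entry=0x3D007 [P=1 RW=1 US=1 PS=0]
  L1: frame=0x3D idx=19 entry=0x40007 [P=1 RW=1 US=1 PS=0]
  L2: frame=0x40 idx=18 entry=0x41007 [P=1 RW=1 US=1 PS=0]
  L3: frame=0x41 idx=25 entry=0x42007 [P=1 RW=1 US=1 PS=0]
  → PA=0x42231  (4 entries read)
#3 VA=0x78143E1B90A (r,kernel):
  L0: frame=0x28 idx=15 entry=0x45007 [P=1 RW=1 US=1 PS=0]
  L1: frame=0x45 idx=5 entry=0x48007 [P=1 RW=1 US=1 PS=0]
  L2: frame=0x48 idx=31 entry=0x4A007 [P=1 RW=1 US=1 PS=0]
  L3: frame=0x4A idx=27 entry=0x4D007 [P=1 RW=1 US=1 PS=0]
  → PA=0x4D90A  (4 entries read)
#4 VA=0xC01C200028E (r,kernel):
  L0: frame=0x28 idx=24 entry=0x4E007 [P=1 RW=1 US=1 PS=0]
  L1: frame=0x4E idx=7 entry=0x51007 [P=1 RW=1 US=1 PS=0]
  L2: frame=0x51 idx=16 entry=0x1006 [P=0 RW=1 US=1 PS=0]
  → PAGE_NOT_PRESENT  (3 entries read)
#5 VA=0x8042A1612F (r,kernel):
  L0: frame=0x28 idx=1 entry=0x53007 [P=1 RW=1 US=1 PS=0]
  L1: frame=0x53 idx=1 entry=0x56007 [P=1 RW=1 US=1 PS=0]
  L2: frame=0x56 idx=21 entry=0x5A007 [P=1 RW=1 US=1 PS=0]
  L3: frame=0x5A idx=22 entry=0x5C007 [P=1 RW=1 US=1 PS=0]
  → PA=0x5C12F  (4 entries read)
#6 VA=0x505C2E0F1C9 (r,kernel):
  L0: frame=0x28 idx=10 entry=0x5E007 [P=1 RW=1 US=1 PS=0]
  L1: frame=0x5E idx=23 entry=0x62007 [P=1 RW=1 US=1 PS=0]
  L2: frame=0x62 idx=23 entry=0x63007 [P=1 RW=1 US=1 PS=0]
  L3: frame=0x63 idx=15 entry=0x65007 [P=1 RW=1 US=1 PS=0]
  → PA=0x651C9  (4 entries read)

Access #0 fault: NONE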